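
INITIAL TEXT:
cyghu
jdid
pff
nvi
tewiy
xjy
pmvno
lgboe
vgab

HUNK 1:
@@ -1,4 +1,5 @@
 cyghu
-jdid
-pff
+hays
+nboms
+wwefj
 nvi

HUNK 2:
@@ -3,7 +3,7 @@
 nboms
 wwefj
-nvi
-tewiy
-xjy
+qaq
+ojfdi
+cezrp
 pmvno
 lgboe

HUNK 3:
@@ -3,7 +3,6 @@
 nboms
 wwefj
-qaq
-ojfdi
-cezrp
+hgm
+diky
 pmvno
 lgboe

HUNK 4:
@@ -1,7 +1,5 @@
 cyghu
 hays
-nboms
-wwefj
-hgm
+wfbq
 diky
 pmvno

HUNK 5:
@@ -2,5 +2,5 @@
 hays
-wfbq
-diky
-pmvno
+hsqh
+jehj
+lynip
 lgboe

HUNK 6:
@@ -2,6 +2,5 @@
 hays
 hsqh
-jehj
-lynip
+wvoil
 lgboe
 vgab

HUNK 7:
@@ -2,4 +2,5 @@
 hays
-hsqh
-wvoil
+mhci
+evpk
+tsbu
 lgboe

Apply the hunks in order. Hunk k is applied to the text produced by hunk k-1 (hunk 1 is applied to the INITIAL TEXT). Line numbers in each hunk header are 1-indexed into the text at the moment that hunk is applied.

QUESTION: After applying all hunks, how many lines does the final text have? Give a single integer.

Answer: 7

Derivation:
Hunk 1: at line 1 remove [jdid,pff] add [hays,nboms,wwefj] -> 10 lines: cyghu hays nboms wwefj nvi tewiy xjy pmvno lgboe vgab
Hunk 2: at line 3 remove [nvi,tewiy,xjy] add [qaq,ojfdi,cezrp] -> 10 lines: cyghu hays nboms wwefj qaq ojfdi cezrp pmvno lgboe vgab
Hunk 3: at line 3 remove [qaq,ojfdi,cezrp] add [hgm,diky] -> 9 lines: cyghu hays nboms wwefj hgm diky pmvno lgboe vgab
Hunk 4: at line 1 remove [nboms,wwefj,hgm] add [wfbq] -> 7 lines: cyghu hays wfbq diky pmvno lgboe vgab
Hunk 5: at line 2 remove [wfbq,diky,pmvno] add [hsqh,jehj,lynip] -> 7 lines: cyghu hays hsqh jehj lynip lgboe vgab
Hunk 6: at line 2 remove [jehj,lynip] add [wvoil] -> 6 lines: cyghu hays hsqh wvoil lgboe vgab
Hunk 7: at line 2 remove [hsqh,wvoil] add [mhci,evpk,tsbu] -> 7 lines: cyghu hays mhci evpk tsbu lgboe vgab
Final line count: 7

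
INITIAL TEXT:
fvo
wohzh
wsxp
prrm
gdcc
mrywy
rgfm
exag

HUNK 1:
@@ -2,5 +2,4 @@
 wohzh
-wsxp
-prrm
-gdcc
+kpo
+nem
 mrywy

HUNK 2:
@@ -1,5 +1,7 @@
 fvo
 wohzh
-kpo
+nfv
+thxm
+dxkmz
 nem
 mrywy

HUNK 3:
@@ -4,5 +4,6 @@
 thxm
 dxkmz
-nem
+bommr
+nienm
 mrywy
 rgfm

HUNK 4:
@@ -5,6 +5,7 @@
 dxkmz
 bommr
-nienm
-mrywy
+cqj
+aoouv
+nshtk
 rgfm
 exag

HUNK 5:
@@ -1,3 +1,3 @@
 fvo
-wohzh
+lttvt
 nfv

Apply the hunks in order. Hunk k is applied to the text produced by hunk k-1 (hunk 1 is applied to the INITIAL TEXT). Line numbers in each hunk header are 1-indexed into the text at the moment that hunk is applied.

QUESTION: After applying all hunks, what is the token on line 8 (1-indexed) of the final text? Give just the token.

Answer: aoouv

Derivation:
Hunk 1: at line 2 remove [wsxp,prrm,gdcc] add [kpo,nem] -> 7 lines: fvo wohzh kpo nem mrywy rgfm exag
Hunk 2: at line 1 remove [kpo] add [nfv,thxm,dxkmz] -> 9 lines: fvo wohzh nfv thxm dxkmz nem mrywy rgfm exag
Hunk 3: at line 4 remove [nem] add [bommr,nienm] -> 10 lines: fvo wohzh nfv thxm dxkmz bommr nienm mrywy rgfm exag
Hunk 4: at line 5 remove [nienm,mrywy] add [cqj,aoouv,nshtk] -> 11 lines: fvo wohzh nfv thxm dxkmz bommr cqj aoouv nshtk rgfm exag
Hunk 5: at line 1 remove [wohzh] add [lttvt] -> 11 lines: fvo lttvt nfv thxm dxkmz bommr cqj aoouv nshtk rgfm exag
Final line 8: aoouv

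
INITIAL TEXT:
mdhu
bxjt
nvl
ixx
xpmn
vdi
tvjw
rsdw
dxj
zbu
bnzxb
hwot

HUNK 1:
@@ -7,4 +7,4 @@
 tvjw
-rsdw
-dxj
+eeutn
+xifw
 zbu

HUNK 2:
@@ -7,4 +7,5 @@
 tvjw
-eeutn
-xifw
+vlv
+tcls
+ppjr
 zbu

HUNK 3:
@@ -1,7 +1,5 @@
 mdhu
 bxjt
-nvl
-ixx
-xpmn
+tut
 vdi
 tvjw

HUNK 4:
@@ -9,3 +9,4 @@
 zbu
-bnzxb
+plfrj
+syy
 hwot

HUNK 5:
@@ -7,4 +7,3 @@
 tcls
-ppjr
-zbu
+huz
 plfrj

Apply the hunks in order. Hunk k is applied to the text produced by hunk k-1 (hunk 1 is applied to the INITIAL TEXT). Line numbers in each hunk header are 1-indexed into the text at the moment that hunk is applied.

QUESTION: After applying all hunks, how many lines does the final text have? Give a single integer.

Hunk 1: at line 7 remove [rsdw,dxj] add [eeutn,xifw] -> 12 lines: mdhu bxjt nvl ixx xpmn vdi tvjw eeutn xifw zbu bnzxb hwot
Hunk 2: at line 7 remove [eeutn,xifw] add [vlv,tcls,ppjr] -> 13 lines: mdhu bxjt nvl ixx xpmn vdi tvjw vlv tcls ppjr zbu bnzxb hwot
Hunk 3: at line 1 remove [nvl,ixx,xpmn] add [tut] -> 11 lines: mdhu bxjt tut vdi tvjw vlv tcls ppjr zbu bnzxb hwot
Hunk 4: at line 9 remove [bnzxb] add [plfrj,syy] -> 12 lines: mdhu bxjt tut vdi tvjw vlv tcls ppjr zbu plfrj syy hwot
Hunk 5: at line 7 remove [ppjr,zbu] add [huz] -> 11 lines: mdhu bxjt tut vdi tvjw vlv tcls huz plfrj syy hwot
Final line count: 11

Answer: 11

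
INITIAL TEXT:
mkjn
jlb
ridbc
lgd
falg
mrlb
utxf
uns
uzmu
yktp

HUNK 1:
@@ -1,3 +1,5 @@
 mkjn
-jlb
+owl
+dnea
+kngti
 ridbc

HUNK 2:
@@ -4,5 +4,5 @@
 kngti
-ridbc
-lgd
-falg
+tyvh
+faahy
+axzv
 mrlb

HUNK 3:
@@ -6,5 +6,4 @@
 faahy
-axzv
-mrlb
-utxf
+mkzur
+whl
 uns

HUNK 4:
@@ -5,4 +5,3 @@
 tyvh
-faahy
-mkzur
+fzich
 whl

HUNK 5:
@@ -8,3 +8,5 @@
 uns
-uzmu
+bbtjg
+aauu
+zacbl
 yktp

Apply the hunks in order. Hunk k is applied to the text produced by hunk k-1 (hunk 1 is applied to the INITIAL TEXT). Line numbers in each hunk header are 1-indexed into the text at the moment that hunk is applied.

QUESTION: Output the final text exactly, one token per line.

Answer: mkjn
owl
dnea
kngti
tyvh
fzich
whl
uns
bbtjg
aauu
zacbl
yktp

Derivation:
Hunk 1: at line 1 remove [jlb] add [owl,dnea,kngti] -> 12 lines: mkjn owl dnea kngti ridbc lgd falg mrlb utxf uns uzmu yktp
Hunk 2: at line 4 remove [ridbc,lgd,falg] add [tyvh,faahy,axzv] -> 12 lines: mkjn owl dnea kngti tyvh faahy axzv mrlb utxf uns uzmu yktp
Hunk 3: at line 6 remove [axzv,mrlb,utxf] add [mkzur,whl] -> 11 lines: mkjn owl dnea kngti tyvh faahy mkzur whl uns uzmu yktp
Hunk 4: at line 5 remove [faahy,mkzur] add [fzich] -> 10 lines: mkjn owl dnea kngti tyvh fzich whl uns uzmu yktp
Hunk 5: at line 8 remove [uzmu] add [bbtjg,aauu,zacbl] -> 12 lines: mkjn owl dnea kngti tyvh fzich whl uns bbtjg aauu zacbl yktp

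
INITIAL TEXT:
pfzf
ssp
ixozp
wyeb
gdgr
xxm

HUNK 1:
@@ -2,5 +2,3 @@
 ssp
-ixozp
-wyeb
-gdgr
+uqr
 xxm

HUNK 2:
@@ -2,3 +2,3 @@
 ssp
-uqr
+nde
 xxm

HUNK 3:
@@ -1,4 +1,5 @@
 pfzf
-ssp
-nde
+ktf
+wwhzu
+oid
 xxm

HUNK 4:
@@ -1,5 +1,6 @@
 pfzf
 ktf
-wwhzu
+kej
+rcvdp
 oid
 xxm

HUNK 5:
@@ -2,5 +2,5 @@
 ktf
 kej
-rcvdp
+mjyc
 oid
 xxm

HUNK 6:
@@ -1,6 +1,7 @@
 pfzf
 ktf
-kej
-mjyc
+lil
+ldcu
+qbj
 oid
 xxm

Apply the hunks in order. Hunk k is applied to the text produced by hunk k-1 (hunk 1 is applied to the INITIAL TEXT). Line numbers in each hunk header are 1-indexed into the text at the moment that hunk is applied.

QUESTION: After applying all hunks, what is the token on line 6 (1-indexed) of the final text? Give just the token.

Answer: oid

Derivation:
Hunk 1: at line 2 remove [ixozp,wyeb,gdgr] add [uqr] -> 4 lines: pfzf ssp uqr xxm
Hunk 2: at line 2 remove [uqr] add [nde] -> 4 lines: pfzf ssp nde xxm
Hunk 3: at line 1 remove [ssp,nde] add [ktf,wwhzu,oid] -> 5 lines: pfzf ktf wwhzu oid xxm
Hunk 4: at line 1 remove [wwhzu] add [kej,rcvdp] -> 6 lines: pfzf ktf kej rcvdp oid xxm
Hunk 5: at line 2 remove [rcvdp] add [mjyc] -> 6 lines: pfzf ktf kej mjyc oid xxm
Hunk 6: at line 1 remove [kej,mjyc] add [lil,ldcu,qbj] -> 7 lines: pfzf ktf lil ldcu qbj oid xxm
Final line 6: oid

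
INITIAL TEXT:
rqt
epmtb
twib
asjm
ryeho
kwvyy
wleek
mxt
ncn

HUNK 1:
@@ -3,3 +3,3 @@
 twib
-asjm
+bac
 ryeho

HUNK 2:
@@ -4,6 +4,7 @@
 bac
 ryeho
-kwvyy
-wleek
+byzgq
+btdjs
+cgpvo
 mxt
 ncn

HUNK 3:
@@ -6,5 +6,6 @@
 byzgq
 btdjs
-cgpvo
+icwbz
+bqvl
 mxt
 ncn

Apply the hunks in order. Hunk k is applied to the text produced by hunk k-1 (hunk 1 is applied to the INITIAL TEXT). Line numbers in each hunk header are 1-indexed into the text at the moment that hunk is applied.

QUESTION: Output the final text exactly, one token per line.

Hunk 1: at line 3 remove [asjm] add [bac] -> 9 lines: rqt epmtb twib bac ryeho kwvyy wleek mxt ncn
Hunk 2: at line 4 remove [kwvyy,wleek] add [byzgq,btdjs,cgpvo] -> 10 lines: rqt epmtb twib bac ryeho byzgq btdjs cgpvo mxt ncn
Hunk 3: at line 6 remove [cgpvo] add [icwbz,bqvl] -> 11 lines: rqt epmtb twib bac ryeho byzgq btdjs icwbz bqvl mxt ncn

Answer: rqt
epmtb
twib
bac
ryeho
byzgq
btdjs
icwbz
bqvl
mxt
ncn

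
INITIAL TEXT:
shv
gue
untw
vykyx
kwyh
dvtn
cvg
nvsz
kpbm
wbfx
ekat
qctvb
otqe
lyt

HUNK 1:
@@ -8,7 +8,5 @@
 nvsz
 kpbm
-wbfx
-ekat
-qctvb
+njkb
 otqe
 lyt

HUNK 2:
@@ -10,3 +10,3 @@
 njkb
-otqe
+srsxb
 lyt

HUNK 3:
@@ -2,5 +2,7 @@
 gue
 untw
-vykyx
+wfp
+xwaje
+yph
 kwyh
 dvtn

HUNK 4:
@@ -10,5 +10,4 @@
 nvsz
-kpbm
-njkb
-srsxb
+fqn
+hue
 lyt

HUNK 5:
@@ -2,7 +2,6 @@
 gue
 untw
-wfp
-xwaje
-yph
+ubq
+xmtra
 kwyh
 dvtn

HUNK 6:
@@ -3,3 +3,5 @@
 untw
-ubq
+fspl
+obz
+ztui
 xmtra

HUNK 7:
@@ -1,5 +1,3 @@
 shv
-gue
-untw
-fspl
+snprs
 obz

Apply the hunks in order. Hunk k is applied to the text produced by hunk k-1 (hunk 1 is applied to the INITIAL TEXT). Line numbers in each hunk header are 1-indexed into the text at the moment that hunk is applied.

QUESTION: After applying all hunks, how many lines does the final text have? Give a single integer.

Hunk 1: at line 8 remove [wbfx,ekat,qctvb] add [njkb] -> 12 lines: shv gue untw vykyx kwyh dvtn cvg nvsz kpbm njkb otqe lyt
Hunk 2: at line 10 remove [otqe] add [srsxb] -> 12 lines: shv gue untw vykyx kwyh dvtn cvg nvsz kpbm njkb srsxb lyt
Hunk 3: at line 2 remove [vykyx] add [wfp,xwaje,yph] -> 14 lines: shv gue untw wfp xwaje yph kwyh dvtn cvg nvsz kpbm njkb srsxb lyt
Hunk 4: at line 10 remove [kpbm,njkb,srsxb] add [fqn,hue] -> 13 lines: shv gue untw wfp xwaje yph kwyh dvtn cvg nvsz fqn hue lyt
Hunk 5: at line 2 remove [wfp,xwaje,yph] add [ubq,xmtra] -> 12 lines: shv gue untw ubq xmtra kwyh dvtn cvg nvsz fqn hue lyt
Hunk 6: at line 3 remove [ubq] add [fspl,obz,ztui] -> 14 lines: shv gue untw fspl obz ztui xmtra kwyh dvtn cvg nvsz fqn hue lyt
Hunk 7: at line 1 remove [gue,untw,fspl] add [snprs] -> 12 lines: shv snprs obz ztui xmtra kwyh dvtn cvg nvsz fqn hue lyt
Final line count: 12

Answer: 12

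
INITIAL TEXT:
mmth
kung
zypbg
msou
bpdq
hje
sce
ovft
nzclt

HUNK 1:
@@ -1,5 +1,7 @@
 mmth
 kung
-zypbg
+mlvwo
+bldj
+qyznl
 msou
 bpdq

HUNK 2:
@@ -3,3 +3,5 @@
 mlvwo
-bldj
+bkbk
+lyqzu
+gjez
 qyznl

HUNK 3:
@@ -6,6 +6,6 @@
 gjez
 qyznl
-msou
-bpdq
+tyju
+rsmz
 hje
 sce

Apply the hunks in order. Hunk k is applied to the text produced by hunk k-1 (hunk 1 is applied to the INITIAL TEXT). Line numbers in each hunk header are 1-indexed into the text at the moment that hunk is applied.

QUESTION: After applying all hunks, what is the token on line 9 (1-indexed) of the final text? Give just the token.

Answer: rsmz

Derivation:
Hunk 1: at line 1 remove [zypbg] add [mlvwo,bldj,qyznl] -> 11 lines: mmth kung mlvwo bldj qyznl msou bpdq hje sce ovft nzclt
Hunk 2: at line 3 remove [bldj] add [bkbk,lyqzu,gjez] -> 13 lines: mmth kung mlvwo bkbk lyqzu gjez qyznl msou bpdq hje sce ovft nzclt
Hunk 3: at line 6 remove [msou,bpdq] add [tyju,rsmz] -> 13 lines: mmth kung mlvwo bkbk lyqzu gjez qyznl tyju rsmz hje sce ovft nzclt
Final line 9: rsmz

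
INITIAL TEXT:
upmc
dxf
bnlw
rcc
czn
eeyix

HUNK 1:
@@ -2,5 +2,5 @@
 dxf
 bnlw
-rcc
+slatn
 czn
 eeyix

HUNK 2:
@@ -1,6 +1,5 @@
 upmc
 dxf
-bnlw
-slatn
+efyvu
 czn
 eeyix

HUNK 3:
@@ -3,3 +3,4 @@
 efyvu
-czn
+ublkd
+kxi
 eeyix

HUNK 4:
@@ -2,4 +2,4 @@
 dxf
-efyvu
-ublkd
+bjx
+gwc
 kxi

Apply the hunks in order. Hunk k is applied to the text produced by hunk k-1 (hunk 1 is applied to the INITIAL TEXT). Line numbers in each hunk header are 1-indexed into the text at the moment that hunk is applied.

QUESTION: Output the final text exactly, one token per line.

Hunk 1: at line 2 remove [rcc] add [slatn] -> 6 lines: upmc dxf bnlw slatn czn eeyix
Hunk 2: at line 1 remove [bnlw,slatn] add [efyvu] -> 5 lines: upmc dxf efyvu czn eeyix
Hunk 3: at line 3 remove [czn] add [ublkd,kxi] -> 6 lines: upmc dxf efyvu ublkd kxi eeyix
Hunk 4: at line 2 remove [efyvu,ublkd] add [bjx,gwc] -> 6 lines: upmc dxf bjx gwc kxi eeyix

Answer: upmc
dxf
bjx
gwc
kxi
eeyix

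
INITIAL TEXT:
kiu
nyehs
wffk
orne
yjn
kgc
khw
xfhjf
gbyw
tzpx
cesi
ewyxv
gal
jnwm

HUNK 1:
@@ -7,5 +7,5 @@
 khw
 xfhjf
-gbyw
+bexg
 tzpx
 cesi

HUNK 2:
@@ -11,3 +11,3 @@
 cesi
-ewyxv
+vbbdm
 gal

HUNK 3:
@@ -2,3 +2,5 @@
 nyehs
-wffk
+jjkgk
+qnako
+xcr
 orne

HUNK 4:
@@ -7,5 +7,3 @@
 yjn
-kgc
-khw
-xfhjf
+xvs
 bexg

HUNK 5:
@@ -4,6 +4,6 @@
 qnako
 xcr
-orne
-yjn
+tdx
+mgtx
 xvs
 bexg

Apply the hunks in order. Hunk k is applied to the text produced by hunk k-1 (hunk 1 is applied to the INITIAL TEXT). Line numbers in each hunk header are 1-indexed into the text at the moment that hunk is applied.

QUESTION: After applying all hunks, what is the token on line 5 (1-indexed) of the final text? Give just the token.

Answer: xcr

Derivation:
Hunk 1: at line 7 remove [gbyw] add [bexg] -> 14 lines: kiu nyehs wffk orne yjn kgc khw xfhjf bexg tzpx cesi ewyxv gal jnwm
Hunk 2: at line 11 remove [ewyxv] add [vbbdm] -> 14 lines: kiu nyehs wffk orne yjn kgc khw xfhjf bexg tzpx cesi vbbdm gal jnwm
Hunk 3: at line 2 remove [wffk] add [jjkgk,qnako,xcr] -> 16 lines: kiu nyehs jjkgk qnako xcr orne yjn kgc khw xfhjf bexg tzpx cesi vbbdm gal jnwm
Hunk 4: at line 7 remove [kgc,khw,xfhjf] add [xvs] -> 14 lines: kiu nyehs jjkgk qnako xcr orne yjn xvs bexg tzpx cesi vbbdm gal jnwm
Hunk 5: at line 4 remove [orne,yjn] add [tdx,mgtx] -> 14 lines: kiu nyehs jjkgk qnako xcr tdx mgtx xvs bexg tzpx cesi vbbdm gal jnwm
Final line 5: xcr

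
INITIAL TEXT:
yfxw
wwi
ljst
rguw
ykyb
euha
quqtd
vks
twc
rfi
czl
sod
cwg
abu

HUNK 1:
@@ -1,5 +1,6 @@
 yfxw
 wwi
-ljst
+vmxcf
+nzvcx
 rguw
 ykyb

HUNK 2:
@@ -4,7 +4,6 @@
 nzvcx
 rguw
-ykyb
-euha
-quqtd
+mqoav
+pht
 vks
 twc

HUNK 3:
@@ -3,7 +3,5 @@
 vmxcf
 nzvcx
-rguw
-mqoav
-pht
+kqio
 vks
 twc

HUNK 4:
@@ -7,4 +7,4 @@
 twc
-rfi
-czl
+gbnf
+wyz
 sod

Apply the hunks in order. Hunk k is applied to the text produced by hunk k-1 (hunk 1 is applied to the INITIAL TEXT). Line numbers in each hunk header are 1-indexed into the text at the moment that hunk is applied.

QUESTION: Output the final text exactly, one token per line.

Answer: yfxw
wwi
vmxcf
nzvcx
kqio
vks
twc
gbnf
wyz
sod
cwg
abu

Derivation:
Hunk 1: at line 1 remove [ljst] add [vmxcf,nzvcx] -> 15 lines: yfxw wwi vmxcf nzvcx rguw ykyb euha quqtd vks twc rfi czl sod cwg abu
Hunk 2: at line 4 remove [ykyb,euha,quqtd] add [mqoav,pht] -> 14 lines: yfxw wwi vmxcf nzvcx rguw mqoav pht vks twc rfi czl sod cwg abu
Hunk 3: at line 3 remove [rguw,mqoav,pht] add [kqio] -> 12 lines: yfxw wwi vmxcf nzvcx kqio vks twc rfi czl sod cwg abu
Hunk 4: at line 7 remove [rfi,czl] add [gbnf,wyz] -> 12 lines: yfxw wwi vmxcf nzvcx kqio vks twc gbnf wyz sod cwg abu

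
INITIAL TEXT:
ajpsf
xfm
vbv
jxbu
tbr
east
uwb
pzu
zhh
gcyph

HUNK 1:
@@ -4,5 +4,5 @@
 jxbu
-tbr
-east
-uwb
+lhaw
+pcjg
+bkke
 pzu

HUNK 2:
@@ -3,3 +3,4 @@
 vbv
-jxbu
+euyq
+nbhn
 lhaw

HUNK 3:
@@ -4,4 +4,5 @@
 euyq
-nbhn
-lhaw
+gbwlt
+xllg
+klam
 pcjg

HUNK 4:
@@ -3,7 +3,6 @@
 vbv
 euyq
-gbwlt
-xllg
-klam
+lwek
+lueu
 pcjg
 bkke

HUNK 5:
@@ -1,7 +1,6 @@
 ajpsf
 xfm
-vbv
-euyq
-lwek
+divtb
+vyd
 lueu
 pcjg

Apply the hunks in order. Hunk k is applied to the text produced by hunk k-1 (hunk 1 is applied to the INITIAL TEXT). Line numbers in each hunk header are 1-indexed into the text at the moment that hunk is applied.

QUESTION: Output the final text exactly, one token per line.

Hunk 1: at line 4 remove [tbr,east,uwb] add [lhaw,pcjg,bkke] -> 10 lines: ajpsf xfm vbv jxbu lhaw pcjg bkke pzu zhh gcyph
Hunk 2: at line 3 remove [jxbu] add [euyq,nbhn] -> 11 lines: ajpsf xfm vbv euyq nbhn lhaw pcjg bkke pzu zhh gcyph
Hunk 3: at line 4 remove [nbhn,lhaw] add [gbwlt,xllg,klam] -> 12 lines: ajpsf xfm vbv euyq gbwlt xllg klam pcjg bkke pzu zhh gcyph
Hunk 4: at line 3 remove [gbwlt,xllg,klam] add [lwek,lueu] -> 11 lines: ajpsf xfm vbv euyq lwek lueu pcjg bkke pzu zhh gcyph
Hunk 5: at line 1 remove [vbv,euyq,lwek] add [divtb,vyd] -> 10 lines: ajpsf xfm divtb vyd lueu pcjg bkke pzu zhh gcyph

Answer: ajpsf
xfm
divtb
vyd
lueu
pcjg
bkke
pzu
zhh
gcyph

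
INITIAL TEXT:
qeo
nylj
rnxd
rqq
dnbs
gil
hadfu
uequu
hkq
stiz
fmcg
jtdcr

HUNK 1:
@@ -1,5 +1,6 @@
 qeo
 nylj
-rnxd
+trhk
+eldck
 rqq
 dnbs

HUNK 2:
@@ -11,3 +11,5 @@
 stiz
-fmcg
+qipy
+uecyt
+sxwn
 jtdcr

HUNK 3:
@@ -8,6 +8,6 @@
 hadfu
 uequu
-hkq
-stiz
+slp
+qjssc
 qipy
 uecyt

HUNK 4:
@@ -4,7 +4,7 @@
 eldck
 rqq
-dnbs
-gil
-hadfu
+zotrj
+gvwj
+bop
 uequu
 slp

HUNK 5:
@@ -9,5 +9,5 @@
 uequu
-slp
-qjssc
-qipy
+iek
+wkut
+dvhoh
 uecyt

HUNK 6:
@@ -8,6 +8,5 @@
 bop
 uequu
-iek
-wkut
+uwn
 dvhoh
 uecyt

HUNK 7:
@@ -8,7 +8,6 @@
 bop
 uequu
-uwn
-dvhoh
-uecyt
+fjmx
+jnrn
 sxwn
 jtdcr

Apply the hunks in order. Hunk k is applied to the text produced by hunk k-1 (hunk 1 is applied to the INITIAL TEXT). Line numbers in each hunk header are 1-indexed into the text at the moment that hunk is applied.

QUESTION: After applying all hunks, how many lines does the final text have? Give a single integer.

Hunk 1: at line 1 remove [rnxd] add [trhk,eldck] -> 13 lines: qeo nylj trhk eldck rqq dnbs gil hadfu uequu hkq stiz fmcg jtdcr
Hunk 2: at line 11 remove [fmcg] add [qipy,uecyt,sxwn] -> 15 lines: qeo nylj trhk eldck rqq dnbs gil hadfu uequu hkq stiz qipy uecyt sxwn jtdcr
Hunk 3: at line 8 remove [hkq,stiz] add [slp,qjssc] -> 15 lines: qeo nylj trhk eldck rqq dnbs gil hadfu uequu slp qjssc qipy uecyt sxwn jtdcr
Hunk 4: at line 4 remove [dnbs,gil,hadfu] add [zotrj,gvwj,bop] -> 15 lines: qeo nylj trhk eldck rqq zotrj gvwj bop uequu slp qjssc qipy uecyt sxwn jtdcr
Hunk 5: at line 9 remove [slp,qjssc,qipy] add [iek,wkut,dvhoh] -> 15 lines: qeo nylj trhk eldck rqq zotrj gvwj bop uequu iek wkut dvhoh uecyt sxwn jtdcr
Hunk 6: at line 8 remove [iek,wkut] add [uwn] -> 14 lines: qeo nylj trhk eldck rqq zotrj gvwj bop uequu uwn dvhoh uecyt sxwn jtdcr
Hunk 7: at line 8 remove [uwn,dvhoh,uecyt] add [fjmx,jnrn] -> 13 lines: qeo nylj trhk eldck rqq zotrj gvwj bop uequu fjmx jnrn sxwn jtdcr
Final line count: 13

Answer: 13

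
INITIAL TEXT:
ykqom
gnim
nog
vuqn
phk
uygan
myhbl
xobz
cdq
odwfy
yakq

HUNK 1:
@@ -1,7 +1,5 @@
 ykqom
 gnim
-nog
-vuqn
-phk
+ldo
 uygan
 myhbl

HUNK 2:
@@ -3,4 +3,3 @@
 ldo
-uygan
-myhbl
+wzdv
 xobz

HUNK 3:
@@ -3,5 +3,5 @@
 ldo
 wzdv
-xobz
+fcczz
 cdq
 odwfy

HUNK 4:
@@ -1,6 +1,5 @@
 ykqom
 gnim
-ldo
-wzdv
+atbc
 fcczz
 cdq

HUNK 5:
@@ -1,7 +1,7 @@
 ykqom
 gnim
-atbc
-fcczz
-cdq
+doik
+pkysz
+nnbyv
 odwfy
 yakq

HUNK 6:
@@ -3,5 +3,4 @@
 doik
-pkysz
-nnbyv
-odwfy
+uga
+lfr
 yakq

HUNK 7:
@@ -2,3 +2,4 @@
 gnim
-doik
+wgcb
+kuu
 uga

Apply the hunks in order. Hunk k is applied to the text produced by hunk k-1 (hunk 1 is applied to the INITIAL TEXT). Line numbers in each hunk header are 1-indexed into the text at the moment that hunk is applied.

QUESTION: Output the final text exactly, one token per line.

Answer: ykqom
gnim
wgcb
kuu
uga
lfr
yakq

Derivation:
Hunk 1: at line 1 remove [nog,vuqn,phk] add [ldo] -> 9 lines: ykqom gnim ldo uygan myhbl xobz cdq odwfy yakq
Hunk 2: at line 3 remove [uygan,myhbl] add [wzdv] -> 8 lines: ykqom gnim ldo wzdv xobz cdq odwfy yakq
Hunk 3: at line 3 remove [xobz] add [fcczz] -> 8 lines: ykqom gnim ldo wzdv fcczz cdq odwfy yakq
Hunk 4: at line 1 remove [ldo,wzdv] add [atbc] -> 7 lines: ykqom gnim atbc fcczz cdq odwfy yakq
Hunk 5: at line 1 remove [atbc,fcczz,cdq] add [doik,pkysz,nnbyv] -> 7 lines: ykqom gnim doik pkysz nnbyv odwfy yakq
Hunk 6: at line 3 remove [pkysz,nnbyv,odwfy] add [uga,lfr] -> 6 lines: ykqom gnim doik uga lfr yakq
Hunk 7: at line 2 remove [doik] add [wgcb,kuu] -> 7 lines: ykqom gnim wgcb kuu uga lfr yakq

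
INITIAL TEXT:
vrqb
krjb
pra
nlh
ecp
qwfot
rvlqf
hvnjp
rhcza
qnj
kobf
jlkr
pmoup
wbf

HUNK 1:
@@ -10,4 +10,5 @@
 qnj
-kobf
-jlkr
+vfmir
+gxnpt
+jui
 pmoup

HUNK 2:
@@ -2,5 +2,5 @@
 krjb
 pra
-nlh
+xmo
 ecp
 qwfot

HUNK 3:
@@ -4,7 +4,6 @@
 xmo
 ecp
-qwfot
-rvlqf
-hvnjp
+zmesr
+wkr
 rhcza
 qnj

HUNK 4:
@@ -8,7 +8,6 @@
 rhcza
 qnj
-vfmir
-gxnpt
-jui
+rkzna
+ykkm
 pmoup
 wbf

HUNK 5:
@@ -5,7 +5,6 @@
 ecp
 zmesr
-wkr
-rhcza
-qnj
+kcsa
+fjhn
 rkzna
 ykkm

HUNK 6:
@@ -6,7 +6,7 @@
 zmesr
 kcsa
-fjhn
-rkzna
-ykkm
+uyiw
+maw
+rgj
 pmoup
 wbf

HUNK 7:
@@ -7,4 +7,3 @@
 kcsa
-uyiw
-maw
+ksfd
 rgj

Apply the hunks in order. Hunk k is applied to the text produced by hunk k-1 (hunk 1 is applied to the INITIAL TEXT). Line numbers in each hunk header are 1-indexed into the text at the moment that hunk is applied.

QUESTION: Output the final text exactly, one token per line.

Hunk 1: at line 10 remove [kobf,jlkr] add [vfmir,gxnpt,jui] -> 15 lines: vrqb krjb pra nlh ecp qwfot rvlqf hvnjp rhcza qnj vfmir gxnpt jui pmoup wbf
Hunk 2: at line 2 remove [nlh] add [xmo] -> 15 lines: vrqb krjb pra xmo ecp qwfot rvlqf hvnjp rhcza qnj vfmir gxnpt jui pmoup wbf
Hunk 3: at line 4 remove [qwfot,rvlqf,hvnjp] add [zmesr,wkr] -> 14 lines: vrqb krjb pra xmo ecp zmesr wkr rhcza qnj vfmir gxnpt jui pmoup wbf
Hunk 4: at line 8 remove [vfmir,gxnpt,jui] add [rkzna,ykkm] -> 13 lines: vrqb krjb pra xmo ecp zmesr wkr rhcza qnj rkzna ykkm pmoup wbf
Hunk 5: at line 5 remove [wkr,rhcza,qnj] add [kcsa,fjhn] -> 12 lines: vrqb krjb pra xmo ecp zmesr kcsa fjhn rkzna ykkm pmoup wbf
Hunk 6: at line 6 remove [fjhn,rkzna,ykkm] add [uyiw,maw,rgj] -> 12 lines: vrqb krjb pra xmo ecp zmesr kcsa uyiw maw rgj pmoup wbf
Hunk 7: at line 7 remove [uyiw,maw] add [ksfd] -> 11 lines: vrqb krjb pra xmo ecp zmesr kcsa ksfd rgj pmoup wbf

Answer: vrqb
krjb
pra
xmo
ecp
zmesr
kcsa
ksfd
rgj
pmoup
wbf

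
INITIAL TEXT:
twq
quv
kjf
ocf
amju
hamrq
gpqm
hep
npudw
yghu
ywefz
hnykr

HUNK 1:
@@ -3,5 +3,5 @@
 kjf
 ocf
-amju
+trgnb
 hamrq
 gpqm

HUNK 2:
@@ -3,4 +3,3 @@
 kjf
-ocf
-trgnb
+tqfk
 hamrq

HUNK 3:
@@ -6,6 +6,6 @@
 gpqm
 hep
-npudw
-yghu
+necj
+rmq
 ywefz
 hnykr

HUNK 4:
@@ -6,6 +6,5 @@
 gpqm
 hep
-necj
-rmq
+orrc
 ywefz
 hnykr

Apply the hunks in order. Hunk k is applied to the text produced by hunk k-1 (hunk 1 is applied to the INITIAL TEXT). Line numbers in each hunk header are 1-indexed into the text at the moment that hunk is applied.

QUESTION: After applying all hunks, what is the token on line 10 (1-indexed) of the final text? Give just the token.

Hunk 1: at line 3 remove [amju] add [trgnb] -> 12 lines: twq quv kjf ocf trgnb hamrq gpqm hep npudw yghu ywefz hnykr
Hunk 2: at line 3 remove [ocf,trgnb] add [tqfk] -> 11 lines: twq quv kjf tqfk hamrq gpqm hep npudw yghu ywefz hnykr
Hunk 3: at line 6 remove [npudw,yghu] add [necj,rmq] -> 11 lines: twq quv kjf tqfk hamrq gpqm hep necj rmq ywefz hnykr
Hunk 4: at line 6 remove [necj,rmq] add [orrc] -> 10 lines: twq quv kjf tqfk hamrq gpqm hep orrc ywefz hnykr
Final line 10: hnykr

Answer: hnykr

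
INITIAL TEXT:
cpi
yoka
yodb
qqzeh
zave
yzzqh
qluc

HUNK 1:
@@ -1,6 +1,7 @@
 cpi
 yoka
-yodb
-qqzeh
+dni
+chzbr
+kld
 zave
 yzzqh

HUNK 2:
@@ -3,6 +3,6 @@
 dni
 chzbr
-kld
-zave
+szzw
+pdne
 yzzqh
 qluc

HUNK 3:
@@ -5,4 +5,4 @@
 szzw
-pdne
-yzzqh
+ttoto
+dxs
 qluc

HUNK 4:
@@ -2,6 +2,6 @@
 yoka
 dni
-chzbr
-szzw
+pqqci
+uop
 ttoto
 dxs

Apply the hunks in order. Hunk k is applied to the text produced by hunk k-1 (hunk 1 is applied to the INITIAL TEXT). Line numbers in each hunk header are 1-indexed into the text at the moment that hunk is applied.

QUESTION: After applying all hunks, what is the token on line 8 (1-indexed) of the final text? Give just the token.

Hunk 1: at line 1 remove [yodb,qqzeh] add [dni,chzbr,kld] -> 8 lines: cpi yoka dni chzbr kld zave yzzqh qluc
Hunk 2: at line 3 remove [kld,zave] add [szzw,pdne] -> 8 lines: cpi yoka dni chzbr szzw pdne yzzqh qluc
Hunk 3: at line 5 remove [pdne,yzzqh] add [ttoto,dxs] -> 8 lines: cpi yoka dni chzbr szzw ttoto dxs qluc
Hunk 4: at line 2 remove [chzbr,szzw] add [pqqci,uop] -> 8 lines: cpi yoka dni pqqci uop ttoto dxs qluc
Final line 8: qluc

Answer: qluc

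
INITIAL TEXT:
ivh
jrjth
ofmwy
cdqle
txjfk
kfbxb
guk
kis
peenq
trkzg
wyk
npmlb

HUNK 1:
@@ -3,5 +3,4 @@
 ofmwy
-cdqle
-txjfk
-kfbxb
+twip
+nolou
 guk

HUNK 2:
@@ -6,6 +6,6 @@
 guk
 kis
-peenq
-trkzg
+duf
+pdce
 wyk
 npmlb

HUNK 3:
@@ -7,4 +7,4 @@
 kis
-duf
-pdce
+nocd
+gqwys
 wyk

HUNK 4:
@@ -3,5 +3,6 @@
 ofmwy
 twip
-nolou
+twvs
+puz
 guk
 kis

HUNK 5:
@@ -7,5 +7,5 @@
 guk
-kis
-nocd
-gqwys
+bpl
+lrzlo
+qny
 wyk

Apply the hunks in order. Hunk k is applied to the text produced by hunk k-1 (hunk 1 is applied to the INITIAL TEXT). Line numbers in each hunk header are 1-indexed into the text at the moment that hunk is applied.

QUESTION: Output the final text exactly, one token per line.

Answer: ivh
jrjth
ofmwy
twip
twvs
puz
guk
bpl
lrzlo
qny
wyk
npmlb

Derivation:
Hunk 1: at line 3 remove [cdqle,txjfk,kfbxb] add [twip,nolou] -> 11 lines: ivh jrjth ofmwy twip nolou guk kis peenq trkzg wyk npmlb
Hunk 2: at line 6 remove [peenq,trkzg] add [duf,pdce] -> 11 lines: ivh jrjth ofmwy twip nolou guk kis duf pdce wyk npmlb
Hunk 3: at line 7 remove [duf,pdce] add [nocd,gqwys] -> 11 lines: ivh jrjth ofmwy twip nolou guk kis nocd gqwys wyk npmlb
Hunk 4: at line 3 remove [nolou] add [twvs,puz] -> 12 lines: ivh jrjth ofmwy twip twvs puz guk kis nocd gqwys wyk npmlb
Hunk 5: at line 7 remove [kis,nocd,gqwys] add [bpl,lrzlo,qny] -> 12 lines: ivh jrjth ofmwy twip twvs puz guk bpl lrzlo qny wyk npmlb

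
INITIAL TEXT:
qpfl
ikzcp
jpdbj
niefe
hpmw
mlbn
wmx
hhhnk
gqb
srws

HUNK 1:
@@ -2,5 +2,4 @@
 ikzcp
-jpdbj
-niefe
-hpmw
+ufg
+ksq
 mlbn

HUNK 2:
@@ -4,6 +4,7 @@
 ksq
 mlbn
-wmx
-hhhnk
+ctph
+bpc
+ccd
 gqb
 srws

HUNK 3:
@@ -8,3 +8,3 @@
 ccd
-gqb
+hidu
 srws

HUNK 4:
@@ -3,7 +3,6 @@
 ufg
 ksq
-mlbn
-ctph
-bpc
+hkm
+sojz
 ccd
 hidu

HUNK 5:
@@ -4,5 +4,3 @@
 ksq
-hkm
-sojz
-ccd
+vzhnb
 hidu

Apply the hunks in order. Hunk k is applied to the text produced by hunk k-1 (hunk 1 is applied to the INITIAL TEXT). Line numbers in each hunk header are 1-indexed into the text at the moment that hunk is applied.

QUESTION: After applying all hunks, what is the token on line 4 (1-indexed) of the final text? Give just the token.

Answer: ksq

Derivation:
Hunk 1: at line 2 remove [jpdbj,niefe,hpmw] add [ufg,ksq] -> 9 lines: qpfl ikzcp ufg ksq mlbn wmx hhhnk gqb srws
Hunk 2: at line 4 remove [wmx,hhhnk] add [ctph,bpc,ccd] -> 10 lines: qpfl ikzcp ufg ksq mlbn ctph bpc ccd gqb srws
Hunk 3: at line 8 remove [gqb] add [hidu] -> 10 lines: qpfl ikzcp ufg ksq mlbn ctph bpc ccd hidu srws
Hunk 4: at line 3 remove [mlbn,ctph,bpc] add [hkm,sojz] -> 9 lines: qpfl ikzcp ufg ksq hkm sojz ccd hidu srws
Hunk 5: at line 4 remove [hkm,sojz,ccd] add [vzhnb] -> 7 lines: qpfl ikzcp ufg ksq vzhnb hidu srws
Final line 4: ksq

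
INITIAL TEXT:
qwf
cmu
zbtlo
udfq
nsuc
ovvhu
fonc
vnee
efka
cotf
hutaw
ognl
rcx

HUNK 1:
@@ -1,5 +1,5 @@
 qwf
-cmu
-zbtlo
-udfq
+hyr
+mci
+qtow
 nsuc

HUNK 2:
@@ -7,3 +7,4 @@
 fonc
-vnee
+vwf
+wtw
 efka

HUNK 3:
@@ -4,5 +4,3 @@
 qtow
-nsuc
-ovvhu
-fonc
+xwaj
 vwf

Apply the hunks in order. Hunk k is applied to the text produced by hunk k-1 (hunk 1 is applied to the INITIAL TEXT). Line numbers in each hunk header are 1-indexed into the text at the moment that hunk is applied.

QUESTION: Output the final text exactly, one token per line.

Answer: qwf
hyr
mci
qtow
xwaj
vwf
wtw
efka
cotf
hutaw
ognl
rcx

Derivation:
Hunk 1: at line 1 remove [cmu,zbtlo,udfq] add [hyr,mci,qtow] -> 13 lines: qwf hyr mci qtow nsuc ovvhu fonc vnee efka cotf hutaw ognl rcx
Hunk 2: at line 7 remove [vnee] add [vwf,wtw] -> 14 lines: qwf hyr mci qtow nsuc ovvhu fonc vwf wtw efka cotf hutaw ognl rcx
Hunk 3: at line 4 remove [nsuc,ovvhu,fonc] add [xwaj] -> 12 lines: qwf hyr mci qtow xwaj vwf wtw efka cotf hutaw ognl rcx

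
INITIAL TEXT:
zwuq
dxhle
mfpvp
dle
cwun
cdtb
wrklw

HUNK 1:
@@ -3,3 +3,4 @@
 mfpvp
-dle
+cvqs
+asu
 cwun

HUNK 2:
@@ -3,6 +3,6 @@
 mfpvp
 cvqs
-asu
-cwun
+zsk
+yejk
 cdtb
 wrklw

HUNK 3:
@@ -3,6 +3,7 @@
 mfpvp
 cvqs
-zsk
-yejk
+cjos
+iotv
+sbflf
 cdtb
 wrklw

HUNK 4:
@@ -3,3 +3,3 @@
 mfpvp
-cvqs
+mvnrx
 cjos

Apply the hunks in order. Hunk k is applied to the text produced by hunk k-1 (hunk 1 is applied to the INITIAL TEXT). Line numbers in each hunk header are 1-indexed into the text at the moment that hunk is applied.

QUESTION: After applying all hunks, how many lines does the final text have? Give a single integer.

Hunk 1: at line 3 remove [dle] add [cvqs,asu] -> 8 lines: zwuq dxhle mfpvp cvqs asu cwun cdtb wrklw
Hunk 2: at line 3 remove [asu,cwun] add [zsk,yejk] -> 8 lines: zwuq dxhle mfpvp cvqs zsk yejk cdtb wrklw
Hunk 3: at line 3 remove [zsk,yejk] add [cjos,iotv,sbflf] -> 9 lines: zwuq dxhle mfpvp cvqs cjos iotv sbflf cdtb wrklw
Hunk 4: at line 3 remove [cvqs] add [mvnrx] -> 9 lines: zwuq dxhle mfpvp mvnrx cjos iotv sbflf cdtb wrklw
Final line count: 9

Answer: 9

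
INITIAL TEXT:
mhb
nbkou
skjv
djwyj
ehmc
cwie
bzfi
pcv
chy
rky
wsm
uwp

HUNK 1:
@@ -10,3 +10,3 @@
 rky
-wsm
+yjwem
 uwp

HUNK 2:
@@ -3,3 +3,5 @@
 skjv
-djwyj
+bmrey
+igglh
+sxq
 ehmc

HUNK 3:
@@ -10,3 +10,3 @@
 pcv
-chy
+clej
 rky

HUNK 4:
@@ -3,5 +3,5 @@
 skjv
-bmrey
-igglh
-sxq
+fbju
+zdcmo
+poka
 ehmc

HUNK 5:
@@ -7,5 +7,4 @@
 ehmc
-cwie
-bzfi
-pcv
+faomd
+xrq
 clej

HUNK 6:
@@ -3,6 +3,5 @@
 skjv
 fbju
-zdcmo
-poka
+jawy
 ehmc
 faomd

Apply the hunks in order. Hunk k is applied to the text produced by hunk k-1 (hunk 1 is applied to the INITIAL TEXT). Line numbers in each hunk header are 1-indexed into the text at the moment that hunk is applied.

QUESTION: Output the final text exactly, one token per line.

Answer: mhb
nbkou
skjv
fbju
jawy
ehmc
faomd
xrq
clej
rky
yjwem
uwp

Derivation:
Hunk 1: at line 10 remove [wsm] add [yjwem] -> 12 lines: mhb nbkou skjv djwyj ehmc cwie bzfi pcv chy rky yjwem uwp
Hunk 2: at line 3 remove [djwyj] add [bmrey,igglh,sxq] -> 14 lines: mhb nbkou skjv bmrey igglh sxq ehmc cwie bzfi pcv chy rky yjwem uwp
Hunk 3: at line 10 remove [chy] add [clej] -> 14 lines: mhb nbkou skjv bmrey igglh sxq ehmc cwie bzfi pcv clej rky yjwem uwp
Hunk 4: at line 3 remove [bmrey,igglh,sxq] add [fbju,zdcmo,poka] -> 14 lines: mhb nbkou skjv fbju zdcmo poka ehmc cwie bzfi pcv clej rky yjwem uwp
Hunk 5: at line 7 remove [cwie,bzfi,pcv] add [faomd,xrq] -> 13 lines: mhb nbkou skjv fbju zdcmo poka ehmc faomd xrq clej rky yjwem uwp
Hunk 6: at line 3 remove [zdcmo,poka] add [jawy] -> 12 lines: mhb nbkou skjv fbju jawy ehmc faomd xrq clej rky yjwem uwp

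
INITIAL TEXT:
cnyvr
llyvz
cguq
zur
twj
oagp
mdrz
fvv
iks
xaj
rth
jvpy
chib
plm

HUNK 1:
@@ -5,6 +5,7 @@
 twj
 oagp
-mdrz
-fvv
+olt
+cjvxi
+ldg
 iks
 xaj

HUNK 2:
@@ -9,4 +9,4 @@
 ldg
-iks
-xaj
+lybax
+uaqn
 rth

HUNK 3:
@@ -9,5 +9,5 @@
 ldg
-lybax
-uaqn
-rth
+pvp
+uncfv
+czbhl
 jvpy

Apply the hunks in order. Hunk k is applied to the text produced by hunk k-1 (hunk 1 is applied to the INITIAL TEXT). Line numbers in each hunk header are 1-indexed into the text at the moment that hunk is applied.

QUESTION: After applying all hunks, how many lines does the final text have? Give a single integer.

Hunk 1: at line 5 remove [mdrz,fvv] add [olt,cjvxi,ldg] -> 15 lines: cnyvr llyvz cguq zur twj oagp olt cjvxi ldg iks xaj rth jvpy chib plm
Hunk 2: at line 9 remove [iks,xaj] add [lybax,uaqn] -> 15 lines: cnyvr llyvz cguq zur twj oagp olt cjvxi ldg lybax uaqn rth jvpy chib plm
Hunk 3: at line 9 remove [lybax,uaqn,rth] add [pvp,uncfv,czbhl] -> 15 lines: cnyvr llyvz cguq zur twj oagp olt cjvxi ldg pvp uncfv czbhl jvpy chib plm
Final line count: 15

Answer: 15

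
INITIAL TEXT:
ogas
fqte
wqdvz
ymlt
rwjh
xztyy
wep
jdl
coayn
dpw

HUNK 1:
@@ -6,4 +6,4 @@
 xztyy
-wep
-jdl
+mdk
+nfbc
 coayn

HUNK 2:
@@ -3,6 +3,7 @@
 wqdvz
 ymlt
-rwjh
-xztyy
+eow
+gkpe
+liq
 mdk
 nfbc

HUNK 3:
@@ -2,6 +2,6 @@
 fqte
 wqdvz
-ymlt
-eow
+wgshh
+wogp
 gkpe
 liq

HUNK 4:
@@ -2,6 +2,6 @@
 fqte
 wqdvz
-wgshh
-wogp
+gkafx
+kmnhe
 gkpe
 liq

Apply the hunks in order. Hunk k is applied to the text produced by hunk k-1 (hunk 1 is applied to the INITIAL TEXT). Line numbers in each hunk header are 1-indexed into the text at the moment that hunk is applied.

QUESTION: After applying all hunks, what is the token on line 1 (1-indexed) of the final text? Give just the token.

Hunk 1: at line 6 remove [wep,jdl] add [mdk,nfbc] -> 10 lines: ogas fqte wqdvz ymlt rwjh xztyy mdk nfbc coayn dpw
Hunk 2: at line 3 remove [rwjh,xztyy] add [eow,gkpe,liq] -> 11 lines: ogas fqte wqdvz ymlt eow gkpe liq mdk nfbc coayn dpw
Hunk 3: at line 2 remove [ymlt,eow] add [wgshh,wogp] -> 11 lines: ogas fqte wqdvz wgshh wogp gkpe liq mdk nfbc coayn dpw
Hunk 4: at line 2 remove [wgshh,wogp] add [gkafx,kmnhe] -> 11 lines: ogas fqte wqdvz gkafx kmnhe gkpe liq mdk nfbc coayn dpw
Final line 1: ogas

Answer: ogas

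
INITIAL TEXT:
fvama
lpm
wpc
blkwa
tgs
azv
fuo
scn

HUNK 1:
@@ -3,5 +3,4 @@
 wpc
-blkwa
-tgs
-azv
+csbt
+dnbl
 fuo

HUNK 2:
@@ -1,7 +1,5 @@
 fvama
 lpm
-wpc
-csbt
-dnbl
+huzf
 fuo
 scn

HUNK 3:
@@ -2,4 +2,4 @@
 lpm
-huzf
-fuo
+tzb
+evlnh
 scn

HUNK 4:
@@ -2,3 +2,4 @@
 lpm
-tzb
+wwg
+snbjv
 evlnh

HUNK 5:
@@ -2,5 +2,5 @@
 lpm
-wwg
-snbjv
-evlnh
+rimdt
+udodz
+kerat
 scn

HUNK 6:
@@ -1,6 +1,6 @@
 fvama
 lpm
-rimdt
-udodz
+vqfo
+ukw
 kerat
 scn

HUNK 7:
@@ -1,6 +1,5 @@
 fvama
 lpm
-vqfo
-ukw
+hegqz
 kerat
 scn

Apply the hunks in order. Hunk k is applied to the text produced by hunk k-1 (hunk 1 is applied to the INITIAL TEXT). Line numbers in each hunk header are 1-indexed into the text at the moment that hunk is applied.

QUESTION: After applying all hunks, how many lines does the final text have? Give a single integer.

Hunk 1: at line 3 remove [blkwa,tgs,azv] add [csbt,dnbl] -> 7 lines: fvama lpm wpc csbt dnbl fuo scn
Hunk 2: at line 1 remove [wpc,csbt,dnbl] add [huzf] -> 5 lines: fvama lpm huzf fuo scn
Hunk 3: at line 2 remove [huzf,fuo] add [tzb,evlnh] -> 5 lines: fvama lpm tzb evlnh scn
Hunk 4: at line 2 remove [tzb] add [wwg,snbjv] -> 6 lines: fvama lpm wwg snbjv evlnh scn
Hunk 5: at line 2 remove [wwg,snbjv,evlnh] add [rimdt,udodz,kerat] -> 6 lines: fvama lpm rimdt udodz kerat scn
Hunk 6: at line 1 remove [rimdt,udodz] add [vqfo,ukw] -> 6 lines: fvama lpm vqfo ukw kerat scn
Hunk 7: at line 1 remove [vqfo,ukw] add [hegqz] -> 5 lines: fvama lpm hegqz kerat scn
Final line count: 5

Answer: 5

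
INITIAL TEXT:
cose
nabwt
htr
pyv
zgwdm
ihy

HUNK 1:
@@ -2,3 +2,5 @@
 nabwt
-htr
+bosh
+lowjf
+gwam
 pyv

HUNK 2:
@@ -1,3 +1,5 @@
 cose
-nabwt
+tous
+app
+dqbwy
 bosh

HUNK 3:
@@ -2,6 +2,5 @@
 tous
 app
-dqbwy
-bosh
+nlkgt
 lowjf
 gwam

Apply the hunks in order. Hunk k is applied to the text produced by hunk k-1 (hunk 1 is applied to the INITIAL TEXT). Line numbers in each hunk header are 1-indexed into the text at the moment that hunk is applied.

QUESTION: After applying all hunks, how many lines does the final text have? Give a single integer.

Hunk 1: at line 2 remove [htr] add [bosh,lowjf,gwam] -> 8 lines: cose nabwt bosh lowjf gwam pyv zgwdm ihy
Hunk 2: at line 1 remove [nabwt] add [tous,app,dqbwy] -> 10 lines: cose tous app dqbwy bosh lowjf gwam pyv zgwdm ihy
Hunk 3: at line 2 remove [dqbwy,bosh] add [nlkgt] -> 9 lines: cose tous app nlkgt lowjf gwam pyv zgwdm ihy
Final line count: 9

Answer: 9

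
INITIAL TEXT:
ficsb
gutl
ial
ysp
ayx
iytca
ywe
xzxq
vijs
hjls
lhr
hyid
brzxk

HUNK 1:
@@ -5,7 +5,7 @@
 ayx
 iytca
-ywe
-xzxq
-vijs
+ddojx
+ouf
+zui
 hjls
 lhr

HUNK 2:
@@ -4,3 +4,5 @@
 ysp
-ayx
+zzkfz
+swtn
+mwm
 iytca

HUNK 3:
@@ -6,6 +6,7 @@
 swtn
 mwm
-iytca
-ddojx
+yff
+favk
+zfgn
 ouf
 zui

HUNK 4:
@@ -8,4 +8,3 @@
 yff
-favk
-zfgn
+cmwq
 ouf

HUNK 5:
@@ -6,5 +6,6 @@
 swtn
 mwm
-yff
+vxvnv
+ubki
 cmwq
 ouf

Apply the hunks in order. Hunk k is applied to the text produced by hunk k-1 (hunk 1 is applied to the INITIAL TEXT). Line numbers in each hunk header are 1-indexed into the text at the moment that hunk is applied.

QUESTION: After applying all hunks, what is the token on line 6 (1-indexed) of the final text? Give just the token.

Answer: swtn

Derivation:
Hunk 1: at line 5 remove [ywe,xzxq,vijs] add [ddojx,ouf,zui] -> 13 lines: ficsb gutl ial ysp ayx iytca ddojx ouf zui hjls lhr hyid brzxk
Hunk 2: at line 4 remove [ayx] add [zzkfz,swtn,mwm] -> 15 lines: ficsb gutl ial ysp zzkfz swtn mwm iytca ddojx ouf zui hjls lhr hyid brzxk
Hunk 3: at line 6 remove [iytca,ddojx] add [yff,favk,zfgn] -> 16 lines: ficsb gutl ial ysp zzkfz swtn mwm yff favk zfgn ouf zui hjls lhr hyid brzxk
Hunk 4: at line 8 remove [favk,zfgn] add [cmwq] -> 15 lines: ficsb gutl ial ysp zzkfz swtn mwm yff cmwq ouf zui hjls lhr hyid brzxk
Hunk 5: at line 6 remove [yff] add [vxvnv,ubki] -> 16 lines: ficsb gutl ial ysp zzkfz swtn mwm vxvnv ubki cmwq ouf zui hjls lhr hyid brzxk
Final line 6: swtn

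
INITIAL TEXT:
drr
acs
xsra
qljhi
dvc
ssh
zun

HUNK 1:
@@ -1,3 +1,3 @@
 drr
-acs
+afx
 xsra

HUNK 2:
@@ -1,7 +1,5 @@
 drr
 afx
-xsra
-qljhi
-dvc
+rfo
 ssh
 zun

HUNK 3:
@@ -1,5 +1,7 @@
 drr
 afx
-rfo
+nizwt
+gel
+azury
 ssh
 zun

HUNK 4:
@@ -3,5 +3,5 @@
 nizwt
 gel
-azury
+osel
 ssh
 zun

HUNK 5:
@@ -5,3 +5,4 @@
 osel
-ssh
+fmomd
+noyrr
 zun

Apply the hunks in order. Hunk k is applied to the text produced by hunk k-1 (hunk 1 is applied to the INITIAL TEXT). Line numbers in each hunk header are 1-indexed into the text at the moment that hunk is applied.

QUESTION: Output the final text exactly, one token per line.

Answer: drr
afx
nizwt
gel
osel
fmomd
noyrr
zun

Derivation:
Hunk 1: at line 1 remove [acs] add [afx] -> 7 lines: drr afx xsra qljhi dvc ssh zun
Hunk 2: at line 1 remove [xsra,qljhi,dvc] add [rfo] -> 5 lines: drr afx rfo ssh zun
Hunk 3: at line 1 remove [rfo] add [nizwt,gel,azury] -> 7 lines: drr afx nizwt gel azury ssh zun
Hunk 4: at line 3 remove [azury] add [osel] -> 7 lines: drr afx nizwt gel osel ssh zun
Hunk 5: at line 5 remove [ssh] add [fmomd,noyrr] -> 8 lines: drr afx nizwt gel osel fmomd noyrr zun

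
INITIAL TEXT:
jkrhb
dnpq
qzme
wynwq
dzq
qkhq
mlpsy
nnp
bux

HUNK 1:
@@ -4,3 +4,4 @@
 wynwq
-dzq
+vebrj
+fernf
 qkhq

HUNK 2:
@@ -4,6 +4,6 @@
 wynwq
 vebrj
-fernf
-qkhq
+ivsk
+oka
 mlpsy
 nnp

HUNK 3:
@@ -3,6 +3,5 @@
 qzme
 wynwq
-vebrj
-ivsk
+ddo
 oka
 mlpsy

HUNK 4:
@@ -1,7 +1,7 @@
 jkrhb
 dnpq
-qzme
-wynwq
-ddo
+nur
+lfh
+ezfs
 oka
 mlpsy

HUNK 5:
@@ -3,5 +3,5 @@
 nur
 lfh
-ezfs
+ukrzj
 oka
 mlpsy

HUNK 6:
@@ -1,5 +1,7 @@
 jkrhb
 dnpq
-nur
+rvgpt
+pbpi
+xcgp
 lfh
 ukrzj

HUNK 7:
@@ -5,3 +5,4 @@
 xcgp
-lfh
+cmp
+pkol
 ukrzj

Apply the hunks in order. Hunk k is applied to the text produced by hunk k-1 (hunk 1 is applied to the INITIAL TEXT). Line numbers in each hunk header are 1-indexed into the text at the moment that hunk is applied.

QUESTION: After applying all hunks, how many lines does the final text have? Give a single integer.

Hunk 1: at line 4 remove [dzq] add [vebrj,fernf] -> 10 lines: jkrhb dnpq qzme wynwq vebrj fernf qkhq mlpsy nnp bux
Hunk 2: at line 4 remove [fernf,qkhq] add [ivsk,oka] -> 10 lines: jkrhb dnpq qzme wynwq vebrj ivsk oka mlpsy nnp bux
Hunk 3: at line 3 remove [vebrj,ivsk] add [ddo] -> 9 lines: jkrhb dnpq qzme wynwq ddo oka mlpsy nnp bux
Hunk 4: at line 1 remove [qzme,wynwq,ddo] add [nur,lfh,ezfs] -> 9 lines: jkrhb dnpq nur lfh ezfs oka mlpsy nnp bux
Hunk 5: at line 3 remove [ezfs] add [ukrzj] -> 9 lines: jkrhb dnpq nur lfh ukrzj oka mlpsy nnp bux
Hunk 6: at line 1 remove [nur] add [rvgpt,pbpi,xcgp] -> 11 lines: jkrhb dnpq rvgpt pbpi xcgp lfh ukrzj oka mlpsy nnp bux
Hunk 7: at line 5 remove [lfh] add [cmp,pkol] -> 12 lines: jkrhb dnpq rvgpt pbpi xcgp cmp pkol ukrzj oka mlpsy nnp bux
Final line count: 12

Answer: 12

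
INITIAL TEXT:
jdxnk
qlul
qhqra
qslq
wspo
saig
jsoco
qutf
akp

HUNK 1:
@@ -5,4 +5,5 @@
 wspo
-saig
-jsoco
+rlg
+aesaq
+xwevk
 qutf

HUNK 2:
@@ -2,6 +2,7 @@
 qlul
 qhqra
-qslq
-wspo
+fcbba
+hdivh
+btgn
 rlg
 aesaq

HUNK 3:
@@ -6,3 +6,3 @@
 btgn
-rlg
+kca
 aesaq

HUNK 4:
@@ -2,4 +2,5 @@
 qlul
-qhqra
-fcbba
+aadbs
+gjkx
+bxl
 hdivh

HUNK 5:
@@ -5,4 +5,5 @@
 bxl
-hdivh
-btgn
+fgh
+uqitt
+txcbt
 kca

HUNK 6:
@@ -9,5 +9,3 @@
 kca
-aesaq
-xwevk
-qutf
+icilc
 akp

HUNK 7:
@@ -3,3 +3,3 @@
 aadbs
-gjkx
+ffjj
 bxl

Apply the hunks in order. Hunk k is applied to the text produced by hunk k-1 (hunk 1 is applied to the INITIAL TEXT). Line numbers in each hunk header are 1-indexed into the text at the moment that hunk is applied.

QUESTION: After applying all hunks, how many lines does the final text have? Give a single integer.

Hunk 1: at line 5 remove [saig,jsoco] add [rlg,aesaq,xwevk] -> 10 lines: jdxnk qlul qhqra qslq wspo rlg aesaq xwevk qutf akp
Hunk 2: at line 2 remove [qslq,wspo] add [fcbba,hdivh,btgn] -> 11 lines: jdxnk qlul qhqra fcbba hdivh btgn rlg aesaq xwevk qutf akp
Hunk 3: at line 6 remove [rlg] add [kca] -> 11 lines: jdxnk qlul qhqra fcbba hdivh btgn kca aesaq xwevk qutf akp
Hunk 4: at line 2 remove [qhqra,fcbba] add [aadbs,gjkx,bxl] -> 12 lines: jdxnk qlul aadbs gjkx bxl hdivh btgn kca aesaq xwevk qutf akp
Hunk 5: at line 5 remove [hdivh,btgn] add [fgh,uqitt,txcbt] -> 13 lines: jdxnk qlul aadbs gjkx bxl fgh uqitt txcbt kca aesaq xwevk qutf akp
Hunk 6: at line 9 remove [aesaq,xwevk,qutf] add [icilc] -> 11 lines: jdxnk qlul aadbs gjkx bxl fgh uqitt txcbt kca icilc akp
Hunk 7: at line 3 remove [gjkx] add [ffjj] -> 11 lines: jdxnk qlul aadbs ffjj bxl fgh uqitt txcbt kca icilc akp
Final line count: 11

Answer: 11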